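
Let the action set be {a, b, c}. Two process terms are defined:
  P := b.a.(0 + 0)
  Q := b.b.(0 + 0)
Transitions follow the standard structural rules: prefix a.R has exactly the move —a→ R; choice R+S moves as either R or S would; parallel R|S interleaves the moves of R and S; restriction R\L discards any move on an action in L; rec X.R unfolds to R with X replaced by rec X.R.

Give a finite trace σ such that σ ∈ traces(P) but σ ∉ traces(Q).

ba

LTS(P): 3 reachable states
  u0 = b.a.(0 + 0) | =b=> u1
  u1 = a.(0 + 0) | =a=> u2
  u2 = 0 + 0 | ·
LTS(Q): 3 reachable states
  v0 = b.b.(0 + 0) | =b=> v1
  v1 = b.(0 + 0) | =b=> v2
  v2 = 0 + 0 | ·
Trace ⟨ba⟩ through P, begin at {u0}:
  [1] b ⇒ {u1}
  [2] a ⇒ {u2}
  ✓ P
Trace ⟨ba⟩ through Q, begin at {v0}:
  [1] b ⇒ {v1}
  [2] a ⇒ ∅  — Q cannot continue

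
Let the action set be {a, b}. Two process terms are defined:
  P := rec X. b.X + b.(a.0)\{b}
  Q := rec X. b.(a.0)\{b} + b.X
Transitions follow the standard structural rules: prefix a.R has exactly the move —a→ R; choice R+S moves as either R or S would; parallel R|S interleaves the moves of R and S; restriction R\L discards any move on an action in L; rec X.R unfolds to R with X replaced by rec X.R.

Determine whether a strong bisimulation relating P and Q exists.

P's transition system — 3 states:
  u0 = rec X. b.X + b.(a.0)\{b} → --b--▸ u0, --b--▸ u1
  u1 = (a.0)\{b} → --a--▸ u2
  u2 = 0\{b} → deadlocked
Q's transition system — 3 states:
  v0 = rec X. b.(a.0)\{b} + b.X → --b--▸ v0, --b--▸ v1
  v1 = (a.0)\{b} → --a--▸ v2
  v2 = 0\{b} → deadlocked
Partition-refinement fixed point:
  B0 = {u0, v0}
  B1 = {u1, v1}
  B2 = {u2, v2}
u0 ∈ B0, v0 ∈ B0 → same block

YES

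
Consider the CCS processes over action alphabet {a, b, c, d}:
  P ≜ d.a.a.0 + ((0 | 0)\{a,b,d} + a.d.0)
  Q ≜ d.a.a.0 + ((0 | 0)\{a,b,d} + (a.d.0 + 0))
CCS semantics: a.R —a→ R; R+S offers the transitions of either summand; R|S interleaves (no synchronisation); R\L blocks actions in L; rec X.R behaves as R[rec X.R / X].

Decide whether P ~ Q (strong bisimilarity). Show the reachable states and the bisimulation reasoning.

Reachable graph of P (5 states):
  s0 = d.a.a.0 + ((0 | 0)\{a,b,d} + a.d.0) → ··a··> s1, ··d··> s2
  s1 = d.0 → ··d··> s3
  s2 = a.a.0 → ··a··> s4
  s3 = 0 → ∅
  s4 = a.0 → ··a··> s3
Reachable graph of Q (5 states):
  t0 = d.a.a.0 + ((0 | 0)\{a,b,d} + (a.d.0 + 0)) → ··a··> t1, ··d··> t2
  t1 = d.0 → ··d··> t3
  t2 = a.a.0 → ··a··> t4
  t3 = 0 → ∅
  t4 = a.0 → ··a··> t3
Partition-refinement fixed point:
  B0 = {s0, t0}
  B1 = {s2, t2}
  B2 = {s4, t4}
  B3 = {s3, t3}
  B4 = {s1, t1}
s0 ∈ B0, t0 ∈ B0 → same block

YES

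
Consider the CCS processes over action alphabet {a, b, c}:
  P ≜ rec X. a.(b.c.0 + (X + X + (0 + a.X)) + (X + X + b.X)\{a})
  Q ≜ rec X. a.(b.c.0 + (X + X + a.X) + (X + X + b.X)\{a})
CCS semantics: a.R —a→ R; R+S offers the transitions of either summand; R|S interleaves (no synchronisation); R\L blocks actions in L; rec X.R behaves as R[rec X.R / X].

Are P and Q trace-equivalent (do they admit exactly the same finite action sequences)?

YES

P's transition system — 5 states:
  p0 = rec X. a.(b.c.0 + (X + X + (0 + a.X)) + (X + X + b.X)\{a}) ⊢ -a-> p1
  p1 = b.c.0 + ((rec X. a.(b.c.0 + (X + X + (0 + a.X)) + (X + X + b.X)\{a})) + (rec X. a.(b.c.0 + (X + X + (0 + a.X)) + (X + X + b.X)\{a})) + (0 + a.(rec X. a.(b.c.0 + (X + X + (0 + a.X)) + (X + X + b.X)\{a})))) + ((rec X. a.(b.c.0 + (X + X + (0 + a.X)) + (X + X + b.X)\{a})) + (rec X. a.(b.c.0 + (X + X + (0 + a.X)) + (X + X + b.X)\{a})) + b.(rec X. a.(b.c.0 + (X + X + (0 + a.X)) + (X + X + b.X)\{a})))\{a} ⊢ -a-> p0, -a-> p1, -b-> p2, -b-> p3
  p2 = (rec X. a.(b.c.0 + (X + X + (0 + a.X)) + (X + X + b.X)\{a}))\{a} ⊢ deadlocked
  p3 = c.0 ⊢ -c-> p4
  p4 = 0 ⊢ deadlocked
Q's transition system — 5 states:
  q0 = rec X. a.(b.c.0 + (X + X + a.X) + (X + X + b.X)\{a}) ⊢ -a-> q1
  q1 = b.c.0 + ((rec X. a.(b.c.0 + (X + X + a.X) + (X + X + b.X)\{a})) + (rec X. a.(b.c.0 + (X + X + a.X) + (X + X + b.X)\{a})) + a.(rec X. a.(b.c.0 + (X + X + a.X) + (X + X + b.X)\{a}))) + ((rec X. a.(b.c.0 + (X + X + a.X) + (X + X + b.X)\{a})) + (rec X. a.(b.c.0 + (X + X + a.X) + (X + X + b.X)\{a})) + b.(rec X. a.(b.c.0 + (X + X + a.X) + (X + X + b.X)\{a})))\{a} ⊢ -a-> q0, -a-> q1, -b-> q2, -b-> q3
  q2 = (rec X. a.(b.c.0 + (X + X + a.X) + (X + X + b.X)\{a}))\{a} ⊢ deadlocked
  q3 = c.0 ⊢ -c-> q4
  q4 = 0 ⊢ deadlocked
Coarsest stable partition (strong bisimilarity classes):
  B0 = {p0, q0}
  B1 = {p1, q1}
  B2 = {p2, p4, q2, q4}
  B3 = {p3, q3}
p0 ∈ B0, q0 ∈ B0 → same block
Bisimilar ⇒ trace-equivalent.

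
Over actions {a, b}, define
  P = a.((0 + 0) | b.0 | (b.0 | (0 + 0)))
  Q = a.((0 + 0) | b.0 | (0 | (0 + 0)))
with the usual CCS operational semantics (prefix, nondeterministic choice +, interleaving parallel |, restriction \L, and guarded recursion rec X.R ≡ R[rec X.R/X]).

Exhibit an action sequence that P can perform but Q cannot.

P's transition system — 5 states:
  u0 = a.((0 + 0) | b.0 | (b.0 | (0 + 0))) | -a-> u1
  u1 = (0 + 0) | b.0 | (b.0 | (0 + 0)) | -b-> u2, -b-> u3
  u2 = (0 + 0) | 0 | (b.0 | (0 + 0)) | -b-> u4
  u3 = (0 + 0) | b.0 | (0 | (0 + 0)) | -b-> u4
  u4 = (0 + 0) | 0 | (0 | (0 + 0)) | ·
Q's transition system — 3 states:
  v0 = a.((0 + 0) | b.0 | (0 | (0 + 0))) | -a-> v1
  v1 = (0 + 0) | b.0 | (0 | (0 + 0)) | -b-> v2
  v2 = (0 + 0) | 0 | (0 | (0 + 0)) | ·
Executing abb from P (initial set {u0}):
  step 1 (a): {u1}
  step 2 (b): {u2, u3}
  step 3 (b): {u4}
  P completes σ.
Executing abb from Q (initial set {v0}):
  step 1 (a): {v1}
  step 2 (b): {v2}
  step 3 (b): ∅ (Q stuck)

abb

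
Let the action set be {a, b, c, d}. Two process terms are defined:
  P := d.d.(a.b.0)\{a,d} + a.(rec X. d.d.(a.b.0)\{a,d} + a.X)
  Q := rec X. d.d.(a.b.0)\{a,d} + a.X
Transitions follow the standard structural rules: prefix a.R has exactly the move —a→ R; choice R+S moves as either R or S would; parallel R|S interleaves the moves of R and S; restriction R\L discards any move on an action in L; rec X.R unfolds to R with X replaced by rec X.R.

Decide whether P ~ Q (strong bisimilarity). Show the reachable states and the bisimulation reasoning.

P's transition system — 4 states:
  p0 = d.d.(a.b.0)\{a,d} + a.(rec X. d.d.(a.b.0)\{a,d} + a.X) → =a=> p1, =d=> p2
  p1 = rec X. d.d.(a.b.0)\{a,d} + a.X → =a=> p1, =d=> p2
  p2 = d.(a.b.0)\{a,d} → =d=> p3
  p3 = (a.b.0)\{a,d} → stopped
Q's transition system — 3 states:
  q0 = rec X. d.d.(a.b.0)\{a,d} + a.X → =a=> q0, =d=> q1
  q1 = d.(a.b.0)\{a,d} → =d=> q2
  q2 = (a.b.0)\{a,d} → stopped
Bisimilarity quotient blocks:
  B0 = {p0, p1, q0}
  B1 = {p2, q1}
  B2 = {p3, q2}
p0 ∈ B0, q0 ∈ B0 → same block

P ~ Q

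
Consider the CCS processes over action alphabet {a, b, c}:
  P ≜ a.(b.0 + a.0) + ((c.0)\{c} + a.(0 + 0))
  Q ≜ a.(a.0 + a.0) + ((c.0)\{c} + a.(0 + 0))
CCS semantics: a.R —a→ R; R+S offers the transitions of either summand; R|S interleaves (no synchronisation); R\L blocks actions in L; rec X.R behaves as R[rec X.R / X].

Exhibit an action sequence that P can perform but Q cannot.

LTS(P): 4 reachable states
  u0 = a.(b.0 + a.0) + ((c.0)\{c} + a.(0 + 0)) ⊢ =a=> u1, =a=> u2
  u1 = 0 + 0 ⊢ stopped
  u2 = b.0 + a.0 ⊢ =a=> u3, =b=> u3
  u3 = 0 ⊢ stopped
LTS(Q): 4 reachable states
  v0 = a.(a.0 + a.0) + ((c.0)\{c} + a.(0 + 0)) ⊢ =a=> v1, =a=> v2
  v1 = 0 + 0 ⊢ stopped
  v2 = a.0 + a.0 ⊢ =a=> v3
  v3 = 0 ⊢ stopped
Run σ = ⟨ab⟩ on P: start {u0}
  [1] a ⇒ {u1, u2}
  [2] b ⇒ {u3}
  — P admits the full trace.
Run σ = ⟨ab⟩ on Q: start {v0}
  [1] a ⇒ {v1, v2}
  [2] b ⇒ ∅  — Q cannot continue

ab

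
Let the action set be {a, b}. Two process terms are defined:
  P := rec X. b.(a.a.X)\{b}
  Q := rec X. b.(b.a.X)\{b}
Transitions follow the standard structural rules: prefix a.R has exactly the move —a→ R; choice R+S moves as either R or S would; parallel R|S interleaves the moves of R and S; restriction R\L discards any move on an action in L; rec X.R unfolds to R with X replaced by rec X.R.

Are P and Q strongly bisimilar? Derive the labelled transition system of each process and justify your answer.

Reachable graph of P (4 states):
  m0 = rec X. b.(a.a.X)\{b} ⊢ -b-> m1
  m1 = (a.a.(rec X. b.(a.a.X)\{b}))\{b} ⊢ -a-> m2
  m2 = (a.(rec X. b.(a.a.X)\{b}))\{b} ⊢ -a-> m3
  m3 = (rec X. b.(a.a.X)\{b})\{b} ⊢ stopped
Reachable graph of Q (2 states):
  n0 = rec X. b.(b.a.X)\{b} ⊢ -b-> n1
  n1 = (b.a.(rec X. b.(b.a.X)\{b}))\{b} ⊢ stopped
Bisimilarity quotient blocks:
  B0 = {m0}
  B1 = {m1}
  B2 = {m2}
  B3 = {m3, n1}
  B4 = {n0}
m0 ∈ B0, n0 ∈ B4 → different blocks

P ≁ Q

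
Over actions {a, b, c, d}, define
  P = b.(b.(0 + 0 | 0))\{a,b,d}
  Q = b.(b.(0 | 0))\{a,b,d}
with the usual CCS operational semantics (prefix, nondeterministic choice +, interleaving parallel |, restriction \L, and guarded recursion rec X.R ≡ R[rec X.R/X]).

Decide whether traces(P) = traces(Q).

trace-equivalent

LTS(P): 2 reachable states
  s0 = b.(b.(0 + 0 | 0))\{a,b,d} ⊢ --b--▸ s1
  s1 = (b.(0 + 0 | 0))\{a,b,d} ⊢ deadlocked
LTS(Q): 2 reachable states
  t0 = b.(b.(0 | 0))\{a,b,d} ⊢ --b--▸ t1
  t1 = (b.(0 | 0))\{a,b,d} ⊢ deadlocked
Partition-refinement fixed point:
  B0 = {s0, t0}
  B1 = {s1, t1}
s0 ∈ B0, t0 ∈ B0 → same block
Bisimilar ⇒ trace-equivalent.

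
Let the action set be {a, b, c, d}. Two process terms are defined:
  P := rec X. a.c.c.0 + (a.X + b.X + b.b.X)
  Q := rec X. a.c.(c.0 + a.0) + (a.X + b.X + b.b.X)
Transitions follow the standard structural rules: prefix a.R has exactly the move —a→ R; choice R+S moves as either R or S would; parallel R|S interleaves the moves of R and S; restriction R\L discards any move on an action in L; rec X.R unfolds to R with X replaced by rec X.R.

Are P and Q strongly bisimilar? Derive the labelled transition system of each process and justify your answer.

Reachable graph of P (5 states):
  m0 = rec X. a.c.c.0 + (a.X + b.X + b.b.X) → -a-> m0, -a-> m1, -b-> m0, -b-> m2
  m1 = c.c.0 → -c-> m3
  m2 = b.(rec X. a.c.c.0 + (a.X + b.X + b.b.X)) → -b-> m0
  m3 = c.0 → -c-> m4
  m4 = 0 → ∅
Reachable graph of Q (5 states):
  n0 = rec X. a.c.(c.0 + a.0) + (a.X + b.X + b.b.X) → -a-> n0, -a-> n1, -b-> n0, -b-> n2
  n1 = c.(c.0 + a.0) → -c-> n3
  n2 = b.(rec X. a.c.(c.0 + a.0) + (a.X + b.X + b.b.X)) → -b-> n0
  n3 = c.0 + a.0 → -a-> n4, -c-> n4
  n4 = 0 → ∅
Bisimilarity quotient blocks:
  B0 = {m0}
  B1 = {m1}
  B2 = {m3}
  B3 = {m4, n4}
  B4 = {m2}
  B5 = {n0}
  B6 = {n2}
  B7 = {n1}
  B8 = {n3}
m0 ∈ B0, n0 ∈ B5 → different blocks

NO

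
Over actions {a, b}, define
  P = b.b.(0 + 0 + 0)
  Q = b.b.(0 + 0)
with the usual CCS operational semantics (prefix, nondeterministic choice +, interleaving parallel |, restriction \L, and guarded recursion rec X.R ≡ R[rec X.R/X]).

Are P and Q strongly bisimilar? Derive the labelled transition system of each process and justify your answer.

P's transition system — 3 states:
  m0 = b.b.(0 + 0 + 0) → -b-> m1
  m1 = b.(0 + 0 + 0) → -b-> m2
  m2 = 0 + 0 + 0 → ∅
Q's transition system — 3 states:
  n0 = b.b.(0 + 0) → -b-> n1
  n1 = b.(0 + 0) → -b-> n2
  n2 = 0 + 0 → ∅
Coarsest stable partition (strong bisimilarity classes):
  B0 = {m0, n0}
  B1 = {m1, n1}
  B2 = {m2, n2}
m0 ∈ B0, n0 ∈ B0 → same block

YES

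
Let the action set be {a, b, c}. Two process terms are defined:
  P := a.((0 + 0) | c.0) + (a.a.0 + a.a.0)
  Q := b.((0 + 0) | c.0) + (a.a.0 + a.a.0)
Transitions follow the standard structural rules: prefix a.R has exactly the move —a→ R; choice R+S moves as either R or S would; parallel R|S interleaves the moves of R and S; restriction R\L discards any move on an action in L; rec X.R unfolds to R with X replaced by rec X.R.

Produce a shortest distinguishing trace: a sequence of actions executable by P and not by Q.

ac

P's transition system — 5 states:
  p0 = a.((0 + 0) | c.0) + (a.a.0 + a.a.0) :: —a→ p1, —a→ p2
  p1 = (0 + 0) | c.0 :: —c→ p3
  p2 = a.0 :: —a→ p4
  p3 = (0 + 0) | 0 :: (no moves)
  p4 = 0 :: (no moves)
Q's transition system — 5 states:
  q0 = b.((0 + 0) | c.0) + (a.a.0 + a.a.0) :: —a→ q1, —b→ q2
  q1 = a.0 :: —a→ q3
  q2 = (0 + 0) | c.0 :: —c→ q4
  q3 = 0 :: (no moves)
  q4 = (0 + 0) | 0 :: (no moves)
Executing ac from P (initial set {p0}):
  step 1 (a): {p1, p2}
  step 2 (c): {p3}
  — P admits the full trace.
Executing ac from Q (initial set {q0}):
  step 1 (a): {q1}
  step 2 (c): no successor for Q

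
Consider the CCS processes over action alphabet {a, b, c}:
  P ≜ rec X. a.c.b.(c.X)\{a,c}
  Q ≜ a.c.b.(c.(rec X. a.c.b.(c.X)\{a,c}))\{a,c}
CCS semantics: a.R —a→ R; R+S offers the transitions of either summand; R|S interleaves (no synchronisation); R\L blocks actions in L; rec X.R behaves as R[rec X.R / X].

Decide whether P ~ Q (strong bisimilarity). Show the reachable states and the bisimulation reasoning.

Reachable graph of P (4 states):
  m0 = rec X. a.c.b.(c.X)\{a,c} :: -a-> m1
  m1 = c.b.(c.(rec X. a.c.b.(c.X)\{a,c}))\{a,c} :: -c-> m2
  m2 = b.(c.(rec X. a.c.b.(c.X)\{a,c}))\{a,c} :: -b-> m3
  m3 = (c.(rec X. a.c.b.(c.X)\{a,c}))\{a,c} :: stopped
Reachable graph of Q (4 states):
  n0 = a.c.b.(c.(rec X. a.c.b.(c.X)\{a,c}))\{a,c} :: -a-> n1
  n1 = c.b.(c.(rec X. a.c.b.(c.X)\{a,c}))\{a,c} :: -c-> n2
  n2 = b.(c.(rec X. a.c.b.(c.X)\{a,c}))\{a,c} :: -b-> n3
  n3 = (c.(rec X. a.c.b.(c.X)\{a,c}))\{a,c} :: stopped
Bisimilarity quotient blocks:
  B0 = {m0, n0}
  B1 = {m1, n1}
  B2 = {m2, n2}
  B3 = {m3, n3}
m0 ∈ B0, n0 ∈ B0 → same block

YES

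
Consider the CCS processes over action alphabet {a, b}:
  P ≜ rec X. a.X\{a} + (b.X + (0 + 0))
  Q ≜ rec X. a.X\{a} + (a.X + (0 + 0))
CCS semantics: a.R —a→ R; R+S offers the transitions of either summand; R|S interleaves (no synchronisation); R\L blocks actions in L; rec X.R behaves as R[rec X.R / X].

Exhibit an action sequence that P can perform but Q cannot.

b

Reachable graph of P (2 states):
  m0 = rec X. a.X\{a} + (b.X + (0 + 0)) → -a-> m1, -b-> m0
  m1 = (rec X. a.X\{a} + (b.X + (0 + 0)))\{a} → -b-> m1
Reachable graph of Q (2 states):
  n0 = rec X. a.X\{a} + (a.X + (0 + 0)) → -a-> n0, -a-> n1
  n1 = (rec X. a.X\{a} + (a.X + (0 + 0)))\{a} → ∅
Trace ⟨b⟩ through P, begin at {m0}:
  [1] b ⇒ {m0}
  P completes σ.
Trace ⟨b⟩ through Q, begin at {n0}:
  [1] b ⇒ no successor for Q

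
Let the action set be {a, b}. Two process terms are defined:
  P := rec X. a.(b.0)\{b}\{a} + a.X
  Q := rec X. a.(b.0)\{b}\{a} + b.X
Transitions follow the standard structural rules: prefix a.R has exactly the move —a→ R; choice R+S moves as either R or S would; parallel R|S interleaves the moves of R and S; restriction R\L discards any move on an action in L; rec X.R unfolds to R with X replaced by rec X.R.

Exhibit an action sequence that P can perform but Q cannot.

Reachable graph of P (2 states):
  m0 = rec X. a.(b.0)\{b}\{a} + a.X :: ··a··> m0, ··a··> m1
  m1 = (b.0)\{b}\{a} :: stopped
Reachable graph of Q (2 states):
  n0 = rec X. a.(b.0)\{b}\{a} + b.X :: ··a··> n1, ··b··> n0
  n1 = (b.0)\{b}\{a} :: stopped
Executing aa from P (initial set {m0}):
  [1] a ⇒ {m0, m1}
  [2] a ⇒ {m0, m1}
  P completes σ.
Executing aa from Q (initial set {n0}):
  [1] a ⇒ {n1}
  [2] a ⇒ ∅ (Q stuck)

aa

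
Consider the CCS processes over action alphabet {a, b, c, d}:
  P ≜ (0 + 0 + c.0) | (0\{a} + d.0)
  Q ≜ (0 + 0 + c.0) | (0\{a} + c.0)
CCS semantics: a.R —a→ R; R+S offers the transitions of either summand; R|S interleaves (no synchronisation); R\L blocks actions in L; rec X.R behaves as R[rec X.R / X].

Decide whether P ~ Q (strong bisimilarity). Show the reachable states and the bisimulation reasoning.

Reachable graph of P (4 states):
  m0 = (0 + 0 + c.0) | (0\{a} + d.0) :: --c--▸ m1, --d--▸ m2
  m1 = 0 | (0\{a} + d.0) :: --d--▸ m3
  m2 = (0 + 0 + c.0) | 0 :: --c--▸ m3
  m3 = 0 | 0 :: (no moves)
Reachable graph of Q (4 states):
  n0 = (0 + 0 + c.0) | (0\{a} + c.0) :: --c--▸ n1, --c--▸ n2
  n1 = (0 + 0 + c.0) | 0 :: --c--▸ n3
  n2 = 0 | (0\{a} + c.0) :: --c--▸ n3
  n3 = 0 | 0 :: (no moves)
Bisimilarity quotient blocks:
  B0 = {m0}
  B1 = {m1}
  B2 = {m3, n3}
  B3 = {m2, n1, n2}
  B4 = {n0}
m0 ∈ B0, n0 ∈ B4 → different blocks

P ≁ Q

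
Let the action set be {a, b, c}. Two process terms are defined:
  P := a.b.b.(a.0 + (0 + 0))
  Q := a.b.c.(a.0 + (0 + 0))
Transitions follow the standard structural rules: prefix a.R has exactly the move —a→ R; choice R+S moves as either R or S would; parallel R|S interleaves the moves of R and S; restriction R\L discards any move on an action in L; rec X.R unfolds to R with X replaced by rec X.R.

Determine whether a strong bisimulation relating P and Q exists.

Reachable graph of P (5 states):
  s0 = a.b.b.(a.0 + (0 + 0)) | =a=> s1
  s1 = b.b.(a.0 + (0 + 0)) | =b=> s2
  s2 = b.(a.0 + (0 + 0)) | =b=> s3
  s3 = a.0 + (0 + 0) | =a=> s4
  s4 = 0 | ∅
Reachable graph of Q (5 states):
  t0 = a.b.c.(a.0 + (0 + 0)) | =a=> t1
  t1 = b.c.(a.0 + (0 + 0)) | =b=> t2
  t2 = c.(a.0 + (0 + 0)) | =c=> t3
  t3 = a.0 + (0 + 0) | =a=> t4
  t4 = 0 | ∅
Partition-refinement fixed point:
  B0 = {s0}
  B1 = {s1}
  B2 = {s2}
  B3 = {s3, t3}
  B4 = {s4, t4}
  B5 = {t0}
  B6 = {t1}
  B7 = {t2}
s0 ∈ B0, t0 ∈ B5 → different blocks

P ≁ Q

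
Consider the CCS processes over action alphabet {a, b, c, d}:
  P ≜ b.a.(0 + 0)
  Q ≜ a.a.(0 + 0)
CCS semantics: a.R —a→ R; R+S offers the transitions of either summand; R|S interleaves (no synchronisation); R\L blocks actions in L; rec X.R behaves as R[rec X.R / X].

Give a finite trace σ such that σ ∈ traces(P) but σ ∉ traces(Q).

P's transition system — 3 states:
  m0 = b.a.(0 + 0) ⊢ ··b··> m1
  m1 = a.(0 + 0) ⊢ ··a··> m2
  m2 = 0 + 0 ⊢ ∅
Q's transition system — 3 states:
  n0 = a.a.(0 + 0) ⊢ ··a··> n1
  n1 = a.(0 + 0) ⊢ ··a··> n2
  n2 = 0 + 0 ⊢ ∅
Run σ = ⟨b⟩ on P: start {m0}
  step 1 (b): {m1}
  ✓ P
Run σ = ⟨b⟩ on Q: start {n0}
  step 1 (b): no successor for Q

b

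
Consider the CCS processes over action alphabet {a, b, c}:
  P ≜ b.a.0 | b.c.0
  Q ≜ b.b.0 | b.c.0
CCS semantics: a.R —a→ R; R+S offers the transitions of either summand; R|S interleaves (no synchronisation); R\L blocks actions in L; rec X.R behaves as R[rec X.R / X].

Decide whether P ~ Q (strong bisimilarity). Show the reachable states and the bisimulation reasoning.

NO

Reachable graph of P (9 states):
  m0 = b.a.0 | b.c.0 → =b=> m1, =b=> m2
  m1 = a.0 | b.c.0 → =a=> m3, =b=> m4
  m2 = b.a.0 | c.0 → =b=> m4, =c=> m5
  m3 = 0 | b.c.0 → =b=> m6
  m4 = a.0 | c.0 → =a=> m6, =c=> m7
  m5 = b.a.0 | 0 → =b=> m7
  m6 = 0 | c.0 → =c=> m8
  m7 = a.0 | 0 → =a=> m8
  m8 = 0 | 0 → (no moves)
Reachable graph of Q (9 states):
  n0 = b.b.0 | b.c.0 → =b=> n1, =b=> n2
  n1 = b.0 | b.c.0 → =b=> n3, =b=> n4
  n2 = b.b.0 | c.0 → =b=> n4, =c=> n5
  n3 = 0 | b.c.0 → =b=> n6
  n4 = b.0 | c.0 → =b=> n6, =c=> n7
  n5 = b.b.0 | 0 → =b=> n7
  n6 = 0 | c.0 → =c=> n8
  n7 = b.0 | 0 → =b=> n8
  n8 = 0 | 0 → (no moves)
Partition-refinement fixed point:
  B0 = {m0}
  B1 = {m2}
  B2 = {m5}
  B3 = {m7}
  B4 = {m8, n8}
  B5 = {m4}
  B6 = {m6, n6}
  B7 = {m1}
  B8 = {m3, n3}
  B9 = {n0}
  B10 = {n2}
  B11 = {n5}
  B12 = {n7}
  B13 = {n4}
  B14 = {n1}
m0 ∈ B0, n0 ∈ B9 → different blocks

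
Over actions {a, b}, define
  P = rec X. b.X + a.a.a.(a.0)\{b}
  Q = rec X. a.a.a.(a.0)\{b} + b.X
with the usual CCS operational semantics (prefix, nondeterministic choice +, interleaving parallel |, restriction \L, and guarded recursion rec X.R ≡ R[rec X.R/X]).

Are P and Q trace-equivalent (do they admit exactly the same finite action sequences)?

trace-equivalent

LTS(P): 5 reachable states
  s0 = rec X. b.X + a.a.a.(a.0)\{b} :: --a--▸ s1, --b--▸ s0
  s1 = a.a.(a.0)\{b} :: --a--▸ s2
  s2 = a.(a.0)\{b} :: --a--▸ s3
  s3 = (a.0)\{b} :: --a--▸ s4
  s4 = 0\{b} :: deadlocked
LTS(Q): 5 reachable states
  t0 = rec X. a.a.a.(a.0)\{b} + b.X :: --a--▸ t1, --b--▸ t0
  t1 = a.a.(a.0)\{b} :: --a--▸ t2
  t2 = a.(a.0)\{b} :: --a--▸ t3
  t3 = (a.0)\{b} :: --a--▸ t4
  t4 = 0\{b} :: deadlocked
Partition-refinement fixed point:
  B0 = {s0, t0}
  B1 = {s1, t1}
  B2 = {s2, t2}
  B3 = {s3, t3}
  B4 = {s4, t4}
s0 ∈ B0, t0 ∈ B0 → same block
Bisimilar ⇒ trace-equivalent.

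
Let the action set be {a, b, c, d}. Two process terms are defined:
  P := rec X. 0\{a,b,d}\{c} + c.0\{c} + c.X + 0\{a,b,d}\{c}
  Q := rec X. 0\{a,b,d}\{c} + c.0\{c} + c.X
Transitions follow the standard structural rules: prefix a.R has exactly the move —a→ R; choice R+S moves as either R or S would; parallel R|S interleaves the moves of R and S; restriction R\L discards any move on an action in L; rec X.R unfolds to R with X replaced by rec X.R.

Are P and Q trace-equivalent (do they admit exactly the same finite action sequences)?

YES

Reachable graph of P (2 states):
  u0 = rec X. 0\{a,b,d}\{c} + c.0\{c} + c.X + 0\{a,b,d}\{c} | =c=> u0, =c=> u1
  u1 = 0\{c} | (no moves)
Reachable graph of Q (2 states):
  v0 = rec X. 0\{a,b,d}\{c} + c.0\{c} + c.X | =c=> v0, =c=> v1
  v1 = 0\{c} | (no moves)
Bisimilarity quotient blocks:
  B0 = {u0, v0}
  B1 = {u1, v1}
u0 ∈ B0, v0 ∈ B0 → same block
Bisimilar ⇒ trace-equivalent.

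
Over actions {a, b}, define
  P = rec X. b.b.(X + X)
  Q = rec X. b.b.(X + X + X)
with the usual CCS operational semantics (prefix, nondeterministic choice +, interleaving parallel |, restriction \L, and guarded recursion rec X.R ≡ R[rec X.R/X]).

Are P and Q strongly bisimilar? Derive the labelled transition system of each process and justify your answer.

Reachable graph of P (3 states):
  p0 = rec X. b.b.(X + X) → —b→ p1
  p1 = b.((rec X. b.b.(X + X)) + (rec X. b.b.(X + X))) → —b→ p2
  p2 = (rec X. b.b.(X + X)) + (rec X. b.b.(X + X)) → —b→ p1
Reachable graph of Q (3 states):
  q0 = rec X. b.b.(X + X + X) → —b→ q1
  q1 = b.((rec X. b.b.(X + X + X)) + (rec X. b.b.(X + X + X)) + (rec X. b.b.(X + X + X))) → —b→ q2
  q2 = (rec X. b.b.(X + X + X)) + (rec X. b.b.(X + X + X)) + (rec X. b.b.(X + X + X)) → —b→ q1
Coarsest stable partition (strong bisimilarity classes):
  B0 = {p0, p1, p2, q0, q1, q2}
p0 ∈ B0, q0 ∈ B0 → same block

bisimilar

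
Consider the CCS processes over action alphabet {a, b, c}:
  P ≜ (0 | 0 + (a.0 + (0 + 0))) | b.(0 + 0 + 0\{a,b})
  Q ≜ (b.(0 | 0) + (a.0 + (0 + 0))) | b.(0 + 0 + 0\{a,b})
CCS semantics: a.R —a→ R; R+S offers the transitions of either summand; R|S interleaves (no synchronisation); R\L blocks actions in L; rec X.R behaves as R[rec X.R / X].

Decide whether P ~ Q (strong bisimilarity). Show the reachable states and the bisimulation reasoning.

LTS(P): 4 reachable states
  p0 = (0 | 0 + (a.0 + (0 + 0))) | b.(0 + 0 + 0\{a,b}) ⊢ -a-> p1, -b-> p2
  p1 = 0 | b.(0 + 0 + 0\{a,b}) ⊢ -b-> p3
  p2 = (0 | 0 + (a.0 + (0 + 0))) | (0 + 0 + 0\{a,b}) ⊢ -a-> p3
  p3 = 0 | (0 + 0 + 0\{a,b}) ⊢ deadlocked
LTS(Q): 6 reachable states
  q0 = (b.(0 | 0) + (a.0 + (0 + 0))) | b.(0 + 0 + 0\{a,b}) ⊢ -a-> q1, -b-> q2, -b-> q3
  q1 = 0 | b.(0 + 0 + 0\{a,b}) ⊢ -b-> q4
  q2 = (b.(0 | 0) + (a.0 + (0 + 0))) | (0 + 0 + 0\{a,b}) ⊢ -a-> q4, -b-> q5
  q3 = 0 | 0 | b.(0 + 0 + 0\{a,b}) ⊢ -b-> q5
  q4 = 0 | (0 + 0 + 0\{a,b}) ⊢ deadlocked
  q5 = 0 | 0 | (0 + 0 + 0\{a,b}) ⊢ deadlocked
Coarsest stable partition (strong bisimilarity classes):
  B0 = {p0}
  B1 = {p1, q1, q3}
  B2 = {p3, q4, q5}
  B3 = {p2}
  B4 = {q0}
  B5 = {q2}
p0 ∈ B0, q0 ∈ B4 → different blocks

not bisimilar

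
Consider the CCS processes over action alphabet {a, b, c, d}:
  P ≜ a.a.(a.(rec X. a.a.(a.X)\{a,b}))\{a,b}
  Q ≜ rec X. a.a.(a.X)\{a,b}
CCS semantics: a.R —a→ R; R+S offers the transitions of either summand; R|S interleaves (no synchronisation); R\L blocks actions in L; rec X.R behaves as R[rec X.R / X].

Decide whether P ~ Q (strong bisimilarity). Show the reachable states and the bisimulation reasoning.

P ~ Q

P's transition system — 3 states:
  s0 = a.a.(a.(rec X. a.a.(a.X)\{a,b}))\{a,b} → -a-> s1
  s1 = a.(a.(rec X. a.a.(a.X)\{a,b}))\{a,b} → -a-> s2
  s2 = (a.(rec X. a.a.(a.X)\{a,b}))\{a,b} → ·
Q's transition system — 3 states:
  t0 = rec X. a.a.(a.X)\{a,b} → -a-> t1
  t1 = a.(a.(rec X. a.a.(a.X)\{a,b}))\{a,b} → -a-> t2
  t2 = (a.(rec X. a.a.(a.X)\{a,b}))\{a,b} → ·
Coarsest stable partition (strong bisimilarity classes):
  B0 = {s0, t0}
  B1 = {s1, t1}
  B2 = {s2, t2}
s0 ∈ B0, t0 ∈ B0 → same block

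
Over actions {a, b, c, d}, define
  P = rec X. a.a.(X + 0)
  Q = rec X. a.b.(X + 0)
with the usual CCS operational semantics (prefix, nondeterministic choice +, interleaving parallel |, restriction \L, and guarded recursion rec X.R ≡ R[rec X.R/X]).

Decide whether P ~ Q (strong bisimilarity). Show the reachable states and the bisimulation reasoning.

LTS(P): 3 reachable states
  m0 = rec X. a.a.(X + 0) ⊢ --a--▸ m1
  m1 = a.((rec X. a.a.(X + 0)) + 0) ⊢ --a--▸ m2
  m2 = (rec X. a.a.(X + 0)) + 0 ⊢ --a--▸ m1
LTS(Q): 3 reachable states
  n0 = rec X. a.b.(X + 0) ⊢ --a--▸ n1
  n1 = b.((rec X. a.b.(X + 0)) + 0) ⊢ --b--▸ n2
  n2 = (rec X. a.b.(X + 0)) + 0 ⊢ --a--▸ n1
Partition-refinement fixed point:
  B0 = {m0, m1, m2}
  B1 = {n0, n2}
  B2 = {n1}
m0 ∈ B0, n0 ∈ B1 → different blocks

P ≁ Q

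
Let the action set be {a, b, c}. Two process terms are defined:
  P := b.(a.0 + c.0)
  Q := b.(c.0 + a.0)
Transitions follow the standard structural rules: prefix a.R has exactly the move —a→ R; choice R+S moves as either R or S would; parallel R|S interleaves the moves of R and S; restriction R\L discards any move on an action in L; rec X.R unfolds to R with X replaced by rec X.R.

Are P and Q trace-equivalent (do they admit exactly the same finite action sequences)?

trace-equivalent

P's transition system — 3 states:
  u0 = b.(a.0 + c.0) has moves —b→ u1
  u1 = a.0 + c.0 has moves —a→ u2, —c→ u2
  u2 = 0 has moves deadlocked
Q's transition system — 3 states:
  v0 = b.(c.0 + a.0) has moves —b→ v1
  v1 = c.0 + a.0 has moves —a→ v2, —c→ v2
  v2 = 0 has moves deadlocked
Bisimilarity quotient blocks:
  B0 = {u0, v0}
  B1 = {u1, v1}
  B2 = {u2, v2}
u0 ∈ B0, v0 ∈ B0 → same block
Bisimilar ⇒ trace-equivalent.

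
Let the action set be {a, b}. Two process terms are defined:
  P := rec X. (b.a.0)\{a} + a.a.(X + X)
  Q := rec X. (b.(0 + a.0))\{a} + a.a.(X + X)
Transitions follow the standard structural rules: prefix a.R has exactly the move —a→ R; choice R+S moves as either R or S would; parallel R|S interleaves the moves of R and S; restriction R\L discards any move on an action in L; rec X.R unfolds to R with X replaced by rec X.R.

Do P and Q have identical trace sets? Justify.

Reachable graph of P (4 states):
  s0 = rec X. (b.a.0)\{a} + a.a.(X + X) :: ··a··> s1, ··b··> s2
  s1 = a.((rec X. (b.a.0)\{a} + a.a.(X + X)) + (rec X. (b.a.0)\{a} + a.a.(X + X))) :: ··a··> s3
  s2 = (a.0)\{a} :: ∅
  s3 = (rec X. (b.a.0)\{a} + a.a.(X + X)) + (rec X. (b.a.0)\{a} + a.a.(X + X)) :: ··a··> s1, ··b··> s2
Reachable graph of Q (4 states):
  t0 = rec X. (b.(0 + a.0))\{a} + a.a.(X + X) :: ··a··> t1, ··b··> t2
  t1 = a.((rec X. (b.(0 + a.0))\{a} + a.a.(X + X)) + (rec X. (b.(0 + a.0))\{a} + a.a.(X + X))) :: ··a··> t3
  t2 = (0 + a.0)\{a} :: ∅
  t3 = (rec X. (b.(0 + a.0))\{a} + a.a.(X + X)) + (rec X. (b.(0 + a.0))\{a} + a.a.(X + X)) :: ··a··> t1, ··b··> t2
Bisimilarity quotient blocks:
  B0 = {s0, s3, t0, t3}
  B1 = {s1, t1}
  B2 = {s2, t2}
s0 ∈ B0, t0 ∈ B0 → same block
Bisimilar ⇒ trace-equivalent.

YES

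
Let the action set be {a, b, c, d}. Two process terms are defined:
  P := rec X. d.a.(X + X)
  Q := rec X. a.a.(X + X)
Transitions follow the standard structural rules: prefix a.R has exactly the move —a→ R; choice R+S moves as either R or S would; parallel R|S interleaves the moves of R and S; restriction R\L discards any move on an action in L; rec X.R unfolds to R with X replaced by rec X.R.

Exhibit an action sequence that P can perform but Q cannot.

Reachable graph of P (3 states):
  p0 = rec X. d.a.(X + X) → ··d··> p1
  p1 = a.((rec X. d.a.(X + X)) + (rec X. d.a.(X + X))) → ··a··> p2
  p2 = (rec X. d.a.(X + X)) + (rec X. d.a.(X + X)) → ··d··> p1
Reachable graph of Q (3 states):
  q0 = rec X. a.a.(X + X) → ··a··> q1
  q1 = a.((rec X. a.a.(X + X)) + (rec X. a.a.(X + X))) → ··a··> q2
  q2 = (rec X. a.a.(X + X)) + (rec X. a.a.(X + X)) → ··a··> q1
Run σ = ⟨d⟩ on P: start {p0}
  step 1 (d): {p1}
  P completes σ.
Run σ = ⟨d⟩ on Q: start {q0}
  step 1 (d): ∅ (Q stuck)

d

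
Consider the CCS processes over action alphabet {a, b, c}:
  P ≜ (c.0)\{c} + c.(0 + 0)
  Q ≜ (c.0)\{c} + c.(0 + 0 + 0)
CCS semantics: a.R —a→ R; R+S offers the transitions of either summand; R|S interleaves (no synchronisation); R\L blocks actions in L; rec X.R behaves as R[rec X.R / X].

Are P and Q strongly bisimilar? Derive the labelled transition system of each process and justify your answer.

P's transition system — 2 states:
  p0 = (c.0)\{c} + c.(0 + 0) ⊢ -c-> p1
  p1 = 0 + 0 ⊢ ∅
Q's transition system — 2 states:
  q0 = (c.0)\{c} + c.(0 + 0 + 0) ⊢ -c-> q1
  q1 = 0 + 0 + 0 ⊢ ∅
Partition-refinement fixed point:
  B0 = {p0, q0}
  B1 = {p1, q1}
p0 ∈ B0, q0 ∈ B0 → same block

YES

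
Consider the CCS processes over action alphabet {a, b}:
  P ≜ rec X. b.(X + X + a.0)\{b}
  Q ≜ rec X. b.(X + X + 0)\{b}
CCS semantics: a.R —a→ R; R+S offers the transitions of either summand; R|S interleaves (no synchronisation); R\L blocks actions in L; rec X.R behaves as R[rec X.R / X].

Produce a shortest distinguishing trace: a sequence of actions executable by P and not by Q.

Reachable graph of P (3 states):
  p0 = rec X. b.(X + X + a.0)\{b} | ··b··> p1
  p1 = ((rec X. b.(X + X + a.0)\{b}) + (rec X. b.(X + X + a.0)\{b}) + a.0)\{b} | ··a··> p2
  p2 = 0\{b} | deadlocked
Reachable graph of Q (2 states):
  q0 = rec X. b.(X + X + 0)\{b} | ··b··> q1
  q1 = ((rec X. b.(X + X + 0)\{b}) + (rec X. b.(X + X + 0)\{b}) + 0)\{b} | deadlocked
Trace ⟨ba⟩ through P, begin at {p0}:
  step 1 (b): {p1}
  step 2 (a): {p2}
  ✓ P
Trace ⟨ba⟩ through Q, begin at {q0}:
  step 1 (b): {q1}
  step 2 (a): ∅  — Q cannot continue

ba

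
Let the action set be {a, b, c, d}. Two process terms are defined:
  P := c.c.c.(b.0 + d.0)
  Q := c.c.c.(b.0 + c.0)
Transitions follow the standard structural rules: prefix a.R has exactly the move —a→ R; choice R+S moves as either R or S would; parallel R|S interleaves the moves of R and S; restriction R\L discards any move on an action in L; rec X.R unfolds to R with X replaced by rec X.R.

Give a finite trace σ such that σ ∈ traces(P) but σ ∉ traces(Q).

cccd

Reachable graph of P (5 states):
  u0 = c.c.c.(b.0 + d.0) → ··c··> u1
  u1 = c.c.(b.0 + d.0) → ··c··> u2
  u2 = c.(b.0 + d.0) → ··c··> u3
  u3 = b.0 + d.0 → ··b··> u4, ··d··> u4
  u4 = 0 → stopped
Reachable graph of Q (5 states):
  v0 = c.c.c.(b.0 + c.0) → ··c··> v1
  v1 = c.c.(b.0 + c.0) → ··c··> v2
  v2 = c.(b.0 + c.0) → ··c··> v3
  v3 = b.0 + c.0 → ··b··> v4, ··c··> v4
  v4 = 0 → stopped
Executing cccd from P (initial set {u0}):
  [1] c ⇒ {u1}
  [2] c ⇒ {u2}
  [3] c ⇒ {u3}
  [4] d ⇒ {u4}
  ✓ P
Executing cccd from Q (initial set {v0}):
  [1] c ⇒ {v1}
  [2] c ⇒ {v2}
  [3] c ⇒ {v3}
  [4] d ⇒ ∅  — Q cannot continue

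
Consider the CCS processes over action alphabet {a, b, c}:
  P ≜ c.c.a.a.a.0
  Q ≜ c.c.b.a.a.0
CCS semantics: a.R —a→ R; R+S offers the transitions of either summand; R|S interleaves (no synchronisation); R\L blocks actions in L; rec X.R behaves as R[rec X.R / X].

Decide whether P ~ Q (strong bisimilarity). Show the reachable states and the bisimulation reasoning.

Reachable graph of P (6 states):
  p0 = c.c.a.a.a.0 ⊢ -c-> p1
  p1 = c.a.a.a.0 ⊢ -c-> p2
  p2 = a.a.a.0 ⊢ -a-> p3
  p3 = a.a.0 ⊢ -a-> p4
  p4 = a.0 ⊢ -a-> p5
  p5 = 0 ⊢ deadlocked
Reachable graph of Q (6 states):
  q0 = c.c.b.a.a.0 ⊢ -c-> q1
  q1 = c.b.a.a.0 ⊢ -c-> q2
  q2 = b.a.a.0 ⊢ -b-> q3
  q3 = a.a.0 ⊢ -a-> q4
  q4 = a.0 ⊢ -a-> q5
  q5 = 0 ⊢ deadlocked
Coarsest stable partition (strong bisimilarity classes):
  B0 = {p0}
  B1 = {p1}
  B2 = {p2}
  B3 = {p3, q3}
  B4 = {p4, q4}
  B5 = {p5, q5}
  B6 = {q0}
  B7 = {q1}
  B8 = {q2}
p0 ∈ B0, q0 ∈ B6 → different blocks

not bisimilar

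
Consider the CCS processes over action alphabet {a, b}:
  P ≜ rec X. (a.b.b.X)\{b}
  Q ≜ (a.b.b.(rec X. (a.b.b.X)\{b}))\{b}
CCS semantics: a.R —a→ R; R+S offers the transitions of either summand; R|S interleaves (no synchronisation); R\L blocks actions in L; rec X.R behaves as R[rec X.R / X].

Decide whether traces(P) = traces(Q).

traces(P) = traces(Q)

Reachable graph of P (2 states):
  p0 = rec X. (a.b.b.X)\{b} has moves -a-> p1
  p1 = (b.b.(rec X. (a.b.b.X)\{b}))\{b} has moves stopped
Reachable graph of Q (2 states):
  q0 = (a.b.b.(rec X. (a.b.b.X)\{b}))\{b} has moves -a-> q1
  q1 = (b.b.(rec X. (a.b.b.X)\{b}))\{b} has moves stopped
Bisimilarity quotient blocks:
  B0 = {p0, q0}
  B1 = {p1, q1}
p0 ∈ B0, q0 ∈ B0 → same block
Bisimilar ⇒ trace-equivalent.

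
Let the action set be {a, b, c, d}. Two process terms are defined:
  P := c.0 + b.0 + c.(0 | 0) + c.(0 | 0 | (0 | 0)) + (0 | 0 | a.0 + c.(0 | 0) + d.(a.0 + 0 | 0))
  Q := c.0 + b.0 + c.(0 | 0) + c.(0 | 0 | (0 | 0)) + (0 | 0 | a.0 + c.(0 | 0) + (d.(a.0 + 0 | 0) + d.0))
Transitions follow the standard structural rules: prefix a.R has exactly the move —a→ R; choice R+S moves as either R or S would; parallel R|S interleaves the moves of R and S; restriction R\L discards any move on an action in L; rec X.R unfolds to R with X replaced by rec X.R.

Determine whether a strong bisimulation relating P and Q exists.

NO

P's transition system — 6 states:
  s0 = c.0 + b.0 + c.(0 | 0) + c.(0 | 0 | (0 | 0)) + (0 | 0 | a.0 + c.(0 | 0) + d.(a.0 + 0 | 0)) has moves =a=> s1, =b=> s2, =c=> s2, =c=> s3, =c=> s4, =d=> s5
  s1 = 0 | 0 | 0 has moves (no moves)
  s2 = 0 has moves (no moves)
  s3 = 0 | 0 has moves (no moves)
  s4 = 0 | 0 | (0 | 0) has moves (no moves)
  s5 = a.0 + 0 | 0 has moves =a=> s2
Q's transition system — 6 states:
  t0 = c.0 + b.0 + c.(0 | 0) + c.(0 | 0 | (0 | 0)) + (0 | 0 | a.0 + c.(0 | 0) + (d.(a.0 + 0 | 0) + d.0)) has moves =a=> t1, =b=> t2, =c=> t2, =c=> t3, =c=> t4, =d=> t2, =d=> t5
  t1 = 0 | 0 | 0 has moves (no moves)
  t2 = 0 has moves (no moves)
  t3 = 0 | 0 has moves (no moves)
  t4 = 0 | 0 | (0 | 0) has moves (no moves)
  t5 = a.0 + 0 | 0 has moves =a=> t2
Bisimilarity quotient blocks:
  B0 = {s0}
  B1 = {s1, s2, s3, s4, t1, t2, t3, t4}
  B2 = {s5, t5}
  B3 = {t0}
s0 ∈ B0, t0 ∈ B3 → different blocks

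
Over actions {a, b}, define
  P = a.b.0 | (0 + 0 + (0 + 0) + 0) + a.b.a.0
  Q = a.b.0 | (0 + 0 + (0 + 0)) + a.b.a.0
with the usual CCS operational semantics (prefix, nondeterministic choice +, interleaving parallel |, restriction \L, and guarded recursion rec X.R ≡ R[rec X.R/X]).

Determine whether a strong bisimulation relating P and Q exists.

bisimilar

P's transition system — 6 states:
  s0 = a.b.0 | (0 + 0 + (0 + 0) + 0) + a.b.a.0 → —a→ s1, —a→ s2
  s1 = b.0 | (0 + 0 + (0 + 0) + 0) → —b→ s3
  s2 = b.a.0 → —b→ s4
  s3 = 0 | (0 + 0 + (0 + 0) + 0) → ·
  s4 = a.0 → —a→ s5
  s5 = 0 → ·
Q's transition system — 6 states:
  t0 = a.b.0 | (0 + 0 + (0 + 0)) + a.b.a.0 → —a→ t1, —a→ t2
  t1 = b.0 | (0 + 0 + (0 + 0)) → —b→ t3
  t2 = b.a.0 → —b→ t4
  t3 = 0 | (0 + 0 + (0 + 0)) → ·
  t4 = a.0 → —a→ t5
  t5 = 0 → ·
Bisimilarity quotient blocks:
  B0 = {s0, t0}
  B1 = {s1, t1}
  B2 = {s3, s5, t3, t5}
  B3 = {s2, t2}
  B4 = {s4, t4}
s0 ∈ B0, t0 ∈ B0 → same block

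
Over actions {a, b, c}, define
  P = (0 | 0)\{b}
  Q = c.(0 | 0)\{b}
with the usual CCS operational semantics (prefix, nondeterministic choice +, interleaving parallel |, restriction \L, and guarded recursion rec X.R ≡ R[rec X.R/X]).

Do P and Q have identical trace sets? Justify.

NO — witness ⟨c⟩

P's transition system — 1 states:
  m0 = (0 | 0)\{b} | stopped
Q's transition system — 2 states:
  n0 = c.(0 | 0)\{b} | ··c··> n1
  n1 = (0 | 0)\{b} | stopped
Run σ = ⟨c⟩ on Q: start {n0}
  [1] c ⇒ {n1}
  — Q admits the full trace.
Run σ = ⟨c⟩ on P: start {m0}
  [1] c ⇒ no successor for P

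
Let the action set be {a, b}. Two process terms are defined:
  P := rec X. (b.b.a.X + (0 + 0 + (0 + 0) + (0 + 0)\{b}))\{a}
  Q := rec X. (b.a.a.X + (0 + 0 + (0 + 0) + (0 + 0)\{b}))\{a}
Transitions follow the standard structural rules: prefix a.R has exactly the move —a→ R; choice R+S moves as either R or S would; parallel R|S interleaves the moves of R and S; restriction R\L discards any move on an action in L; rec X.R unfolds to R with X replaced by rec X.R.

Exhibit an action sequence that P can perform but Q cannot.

bb

LTS(P): 3 reachable states
  p0 = rec X. (b.b.a.X + (0 + 0 + (0 + 0) + (0 + 0)\{b}))\{a} → --b--▸ p1
  p1 = (b.a.(rec X. (b.b.a.X + (0 + 0 + (0 + 0) + (0 + 0)\{b}))\{a}))\{a} → --b--▸ p2
  p2 = (a.(rec X. (b.b.a.X + (0 + 0 + (0 + 0) + (0 + 0)\{b}))\{a}))\{a} → (no moves)
LTS(Q): 2 reachable states
  q0 = rec X. (b.a.a.X + (0 + 0 + (0 + 0) + (0 + 0)\{b}))\{a} → --b--▸ q1
  q1 = (a.a.(rec X. (b.a.a.X + (0 + 0 + (0 + 0) + (0 + 0)\{b}))\{a}))\{a} → (no moves)
Run σ = ⟨bb⟩ on P: start {p0}
  [1] b ⇒ {p1}
  [2] b ⇒ {p2}
  P completes σ.
Run σ = ⟨bb⟩ on Q: start {q0}
  [1] b ⇒ {q1}
  [2] b ⇒ no successor for Q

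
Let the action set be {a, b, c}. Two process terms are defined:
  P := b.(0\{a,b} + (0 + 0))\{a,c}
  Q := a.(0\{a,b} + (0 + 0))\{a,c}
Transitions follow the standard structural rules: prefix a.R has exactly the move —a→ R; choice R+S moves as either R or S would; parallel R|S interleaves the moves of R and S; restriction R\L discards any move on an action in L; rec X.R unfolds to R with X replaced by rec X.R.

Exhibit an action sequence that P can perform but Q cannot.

b

Reachable graph of P (2 states):
  s0 = b.(0\{a,b} + (0 + 0))\{a,c} has moves -b-> s1
  s1 = (0\{a,b} + (0 + 0))\{a,c} has moves ∅
Reachable graph of Q (2 states):
  t0 = a.(0\{a,b} + (0 + 0))\{a,c} has moves -a-> t1
  t1 = (0\{a,b} + (0 + 0))\{a,c} has moves ∅
Trace ⟨b⟩ through P, begin at {s0}:
  step 1 (b): {s1}
  — P admits the full trace.
Trace ⟨b⟩ through Q, begin at {t0}:
  step 1 (b): ∅  — Q cannot continue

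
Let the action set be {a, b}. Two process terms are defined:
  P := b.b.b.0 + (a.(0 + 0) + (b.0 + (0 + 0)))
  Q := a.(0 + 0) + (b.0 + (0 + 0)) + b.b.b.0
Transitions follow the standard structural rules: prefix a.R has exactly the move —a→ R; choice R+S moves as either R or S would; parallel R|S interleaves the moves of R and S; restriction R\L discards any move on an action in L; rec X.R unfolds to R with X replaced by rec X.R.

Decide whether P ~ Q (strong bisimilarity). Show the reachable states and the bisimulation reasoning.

bisimilar

P's transition system — 5 states:
  s0 = b.b.b.0 + (a.(0 + 0) + (b.0 + (0 + 0))) → =a=> s1, =b=> s2, =b=> s3
  s1 = 0 + 0 → (no moves)
  s2 = 0 → (no moves)
  s3 = b.b.0 → =b=> s4
  s4 = b.0 → =b=> s2
Q's transition system — 5 states:
  t0 = a.(0 + 0) + (b.0 + (0 + 0)) + b.b.b.0 → =a=> t1, =b=> t2, =b=> t3
  t1 = 0 + 0 → (no moves)
  t2 = 0 → (no moves)
  t3 = b.b.0 → =b=> t4
  t4 = b.0 → =b=> t2
Bisimilarity quotient blocks:
  B0 = {s0, t0}
  B1 = {s3, t3}
  B2 = {s4, t4}
  B3 = {s1, s2, t1, t2}
s0 ∈ B0, t0 ∈ B0 → same block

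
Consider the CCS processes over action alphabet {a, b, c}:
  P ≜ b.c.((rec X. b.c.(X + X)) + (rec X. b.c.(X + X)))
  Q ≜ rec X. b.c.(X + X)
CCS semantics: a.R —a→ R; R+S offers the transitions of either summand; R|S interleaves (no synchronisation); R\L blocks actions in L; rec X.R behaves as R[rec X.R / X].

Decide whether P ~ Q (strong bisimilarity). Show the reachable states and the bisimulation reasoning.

P ~ Q

P's transition system — 3 states:
  p0 = b.c.((rec X. b.c.(X + X)) + (rec X. b.c.(X + X))) ⊢ =b=> p1
  p1 = c.((rec X. b.c.(X + X)) + (rec X. b.c.(X + X))) ⊢ =c=> p2
  p2 = (rec X. b.c.(X + X)) + (rec X. b.c.(X + X)) ⊢ =b=> p1
Q's transition system — 3 states:
  q0 = rec X. b.c.(X + X) ⊢ =b=> q1
  q1 = c.((rec X. b.c.(X + X)) + (rec X. b.c.(X + X))) ⊢ =c=> q2
  q2 = (rec X. b.c.(X + X)) + (rec X. b.c.(X + X)) ⊢ =b=> q1
Partition-refinement fixed point:
  B0 = {p0, p2, q0, q2}
  B1 = {p1, q1}
p0 ∈ B0, q0 ∈ B0 → same block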